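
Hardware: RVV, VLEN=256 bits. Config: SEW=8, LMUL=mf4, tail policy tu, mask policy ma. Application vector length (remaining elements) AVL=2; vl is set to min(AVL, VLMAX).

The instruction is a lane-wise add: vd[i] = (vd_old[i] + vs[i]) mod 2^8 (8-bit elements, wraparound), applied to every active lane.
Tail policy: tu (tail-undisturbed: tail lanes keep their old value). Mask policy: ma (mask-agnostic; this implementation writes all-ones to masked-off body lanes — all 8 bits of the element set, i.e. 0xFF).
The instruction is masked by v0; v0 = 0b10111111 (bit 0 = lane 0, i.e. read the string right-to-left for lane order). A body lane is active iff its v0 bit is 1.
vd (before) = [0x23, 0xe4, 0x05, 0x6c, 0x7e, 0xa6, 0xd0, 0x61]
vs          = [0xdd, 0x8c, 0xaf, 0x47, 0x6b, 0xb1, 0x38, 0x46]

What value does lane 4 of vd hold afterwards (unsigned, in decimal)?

VLMAX = VLEN×LMUL/SEW = 256×1/4/8 = 8
AVL=2 ≤ VLMAX=8, so vl = 2
vd[0] add(0x23,0xdd) -> 0x00
vd[1] add(0xe4,0x8c) -> 0x70
vd[2] tail/keep -> 0x05
vd[3] tail/keep -> 0x6c
vd[4] tail/keep -> 0x7e
vd[5] tail/keep -> 0xa6
vd[6] tail/keep -> 0xd0
vd[7] tail/keep -> 0x61

vd[4] = 126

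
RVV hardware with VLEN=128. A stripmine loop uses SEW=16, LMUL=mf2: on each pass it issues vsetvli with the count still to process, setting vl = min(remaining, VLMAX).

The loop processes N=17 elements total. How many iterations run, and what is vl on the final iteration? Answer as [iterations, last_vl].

VLMAX = VLEN×LMUL/SEW = 128×1/2/16 = 4
N=17: ⌈17/4⌉ = 5 iters; last vl = 17 − 4×4 = 1

[iterations, last_vl] = [5, 1]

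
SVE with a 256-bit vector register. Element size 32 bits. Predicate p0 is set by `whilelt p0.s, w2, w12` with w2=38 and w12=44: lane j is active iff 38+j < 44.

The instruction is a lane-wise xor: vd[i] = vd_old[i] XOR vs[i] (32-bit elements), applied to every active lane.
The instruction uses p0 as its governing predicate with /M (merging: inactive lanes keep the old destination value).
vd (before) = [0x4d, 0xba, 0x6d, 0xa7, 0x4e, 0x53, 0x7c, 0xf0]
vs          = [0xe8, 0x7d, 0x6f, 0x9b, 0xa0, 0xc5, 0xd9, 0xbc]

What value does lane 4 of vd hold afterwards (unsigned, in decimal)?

lane count: 256 div 32 = 8
active while 38+j < 44, i.e. j ∈ [0,6) capped at 8 ⇒ 6
vd[0] xor(0x4d,0xe8) -> 0xa5
vd[1] xor(0xba,0x7d) -> 0xc7
vd[2] xor(0x6d,0x6f) -> 0x02
vd[3] xor(0xa7,0x9b) -> 0x3c
vd[4] xor(0x4e,0xa0) -> 0xee
vd[5] xor(0x53,0xc5) -> 0x96
vd[6] tail/keep -> 0x7c
vd[7] tail/keep -> 0xf0

vd[4] = 238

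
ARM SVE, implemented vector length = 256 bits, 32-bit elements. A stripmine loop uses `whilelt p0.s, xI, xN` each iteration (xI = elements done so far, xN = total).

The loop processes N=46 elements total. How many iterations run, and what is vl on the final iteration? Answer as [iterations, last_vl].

[iterations, last_vl] = [6, 6]

register lanes = 256/32 = 8
46 elements at 8/iter → 6 passes, remainder 6 on the last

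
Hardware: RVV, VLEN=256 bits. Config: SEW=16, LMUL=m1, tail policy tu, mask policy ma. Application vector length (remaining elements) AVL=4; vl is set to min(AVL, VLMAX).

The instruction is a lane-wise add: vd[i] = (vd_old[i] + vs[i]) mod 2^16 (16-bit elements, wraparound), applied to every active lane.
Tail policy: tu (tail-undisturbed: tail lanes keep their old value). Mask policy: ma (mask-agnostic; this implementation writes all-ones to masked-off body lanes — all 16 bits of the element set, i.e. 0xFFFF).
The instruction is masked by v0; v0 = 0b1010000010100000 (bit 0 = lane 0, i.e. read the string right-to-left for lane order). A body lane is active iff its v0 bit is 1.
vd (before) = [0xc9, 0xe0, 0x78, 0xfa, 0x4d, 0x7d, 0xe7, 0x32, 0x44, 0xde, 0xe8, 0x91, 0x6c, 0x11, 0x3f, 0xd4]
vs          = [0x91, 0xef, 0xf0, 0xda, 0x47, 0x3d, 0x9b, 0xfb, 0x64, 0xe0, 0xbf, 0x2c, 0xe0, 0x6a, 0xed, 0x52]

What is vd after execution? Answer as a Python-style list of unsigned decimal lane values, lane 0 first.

vd = [65535, 65535, 65535, 65535, 77, 125, 231, 50, 68, 222, 232, 145, 108, 17, 63, 212]

VLMAX = (256 × 1) / 16 = 16 lanes
AVL=4 ≤ VLMAX=16, so vl = 4
lane  0: mask-off/ones ⇒ 0xffff
lane  1: mask-off/ones ⇒ 0xffff
lane  2: mask-off/ones ⇒ 0xffff
lane  3: mask-off/ones ⇒ 0xffff
lane  4: tail/keep ⇒ 0x4d
lane  5: tail/keep ⇒ 0x7d
lane  6: tail/keep ⇒ 0xe7
lane  7: tail/keep ⇒ 0x32
lane  8: tail/keep ⇒ 0x44
lane  9: tail/keep ⇒ 0xde
lane 10: tail/keep ⇒ 0xe8
lane 11: tail/keep ⇒ 0x91
lane 12: tail/keep ⇒ 0x6c
lane 13: tail/keep ⇒ 0x11
lane 14: tail/keep ⇒ 0x3f
lane 15: tail/keep ⇒ 0xd4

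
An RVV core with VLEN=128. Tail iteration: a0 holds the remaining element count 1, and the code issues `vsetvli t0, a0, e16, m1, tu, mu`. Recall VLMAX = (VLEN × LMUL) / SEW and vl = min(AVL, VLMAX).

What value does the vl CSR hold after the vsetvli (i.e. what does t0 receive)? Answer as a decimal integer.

lanes per group: 128·1/16 = 8
vl = min(AVL, VLMAX) = min(1, 8) = 1

vl = 1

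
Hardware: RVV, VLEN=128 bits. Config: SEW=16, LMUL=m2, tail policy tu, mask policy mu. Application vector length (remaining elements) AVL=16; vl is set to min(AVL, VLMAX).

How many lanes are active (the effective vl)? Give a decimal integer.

vl = 16

VLMAX = VLEN×LMUL/SEW = 128×2/16 = 16
AVL=16 ≤ VLMAX=16, so vl = 16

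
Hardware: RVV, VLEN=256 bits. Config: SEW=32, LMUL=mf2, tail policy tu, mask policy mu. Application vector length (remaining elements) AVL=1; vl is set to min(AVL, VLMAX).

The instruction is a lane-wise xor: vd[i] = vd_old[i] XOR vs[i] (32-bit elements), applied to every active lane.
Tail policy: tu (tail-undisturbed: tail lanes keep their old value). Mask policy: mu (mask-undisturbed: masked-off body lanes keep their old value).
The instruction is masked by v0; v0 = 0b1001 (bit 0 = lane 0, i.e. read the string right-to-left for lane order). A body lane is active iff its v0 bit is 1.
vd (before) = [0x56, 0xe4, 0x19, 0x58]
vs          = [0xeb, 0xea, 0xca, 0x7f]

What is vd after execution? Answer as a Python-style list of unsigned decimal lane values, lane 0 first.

vd = [189, 228, 25, 88]

lanes per group: 256·1/2/32 = 4
AVL=1 ≤ VLMAX=4, so vl = 1
[0] xor(0x56,0xeb) = 0xbd
[1] tail/keep = 0xe4
[2] tail/keep = 0x19
[3] tail/keep = 0x58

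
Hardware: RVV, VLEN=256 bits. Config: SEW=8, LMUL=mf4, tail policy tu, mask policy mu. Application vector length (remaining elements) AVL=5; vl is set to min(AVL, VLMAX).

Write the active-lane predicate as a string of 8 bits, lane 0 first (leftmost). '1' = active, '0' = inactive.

lanes per group: 256·1/4/8 = 8
vl = min(AVL, VLMAX) = min(5, 8) = 5
bits (lane 0 leftmost): 11111000

predicate = 11111000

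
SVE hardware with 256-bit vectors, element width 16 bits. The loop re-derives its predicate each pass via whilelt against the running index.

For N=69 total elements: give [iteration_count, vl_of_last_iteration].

[iterations, last_vl] = [5, 5]

register lanes = 256/16 = 16
iterations = ceil(69/16) = 5; final-pass vl = 5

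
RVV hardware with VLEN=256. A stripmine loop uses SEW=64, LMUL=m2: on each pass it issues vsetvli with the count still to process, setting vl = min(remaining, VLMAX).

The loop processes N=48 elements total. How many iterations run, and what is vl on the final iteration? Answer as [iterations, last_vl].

VLMAX = VLEN×LMUL/SEW = 256×2/64 = 8
48 elements at 8/iter → 6 passes, remainder 8 on the last

[iterations, last_vl] = [6, 8]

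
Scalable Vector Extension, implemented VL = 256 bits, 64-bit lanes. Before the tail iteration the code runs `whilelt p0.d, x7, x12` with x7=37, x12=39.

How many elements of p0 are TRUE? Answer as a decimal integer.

lane count: 256 div 64 = 4
p0[j] = (37+j < 39); true for j=0..1 → 2 lanes set

vl = 2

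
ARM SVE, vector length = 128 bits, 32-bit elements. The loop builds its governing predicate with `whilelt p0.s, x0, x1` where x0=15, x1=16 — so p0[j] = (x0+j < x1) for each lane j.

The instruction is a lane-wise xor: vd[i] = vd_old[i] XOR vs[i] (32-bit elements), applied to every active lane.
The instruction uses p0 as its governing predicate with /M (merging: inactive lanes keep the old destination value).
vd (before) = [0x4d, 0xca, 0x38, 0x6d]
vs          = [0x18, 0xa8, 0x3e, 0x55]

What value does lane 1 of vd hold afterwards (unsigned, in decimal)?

vd[1] = 202

register lanes = 128/32 = 4
whilelt: lane j active iff 15+j < 16 → j < 1 → 1 active
vd[0] xor(0x4d,0x18) -> 0x55
vd[1] tail/keep -> 0xca
vd[2] tail/keep -> 0x38
vd[3] tail/keep -> 0x6d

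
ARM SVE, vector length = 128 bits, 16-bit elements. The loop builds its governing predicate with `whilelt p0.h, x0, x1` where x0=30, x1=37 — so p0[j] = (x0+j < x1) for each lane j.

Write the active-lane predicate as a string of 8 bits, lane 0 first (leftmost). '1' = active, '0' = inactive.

predicate = 11111110

register lanes = 128/16 = 8
active while 30+j < 37, i.e. j ∈ [0,7) capped at 8 ⇒ 7
bits (lane 0 leftmost): 11111110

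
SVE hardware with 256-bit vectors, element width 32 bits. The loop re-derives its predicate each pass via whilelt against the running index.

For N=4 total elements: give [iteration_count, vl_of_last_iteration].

[iterations, last_vl] = [1, 4]

register lanes = 256/32 = 8
N=4: ⌈4/8⌉ = 1 iters; last vl = 4 − 0×8 = 4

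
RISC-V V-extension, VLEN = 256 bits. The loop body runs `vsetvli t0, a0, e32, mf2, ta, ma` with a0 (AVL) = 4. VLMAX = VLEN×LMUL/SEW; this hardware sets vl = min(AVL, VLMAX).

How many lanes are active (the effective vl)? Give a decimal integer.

vl = 4

VLMAX = (256 × 1/2) / 32 = 4 lanes
vl ← min(4, 4) = 4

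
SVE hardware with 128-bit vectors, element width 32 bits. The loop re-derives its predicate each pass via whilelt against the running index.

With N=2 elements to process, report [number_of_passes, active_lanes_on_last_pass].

register lanes = 128/32 = 4
2 elements at 4/iter → 1 passes, remainder 2 on the last

[iterations, last_vl] = [1, 2]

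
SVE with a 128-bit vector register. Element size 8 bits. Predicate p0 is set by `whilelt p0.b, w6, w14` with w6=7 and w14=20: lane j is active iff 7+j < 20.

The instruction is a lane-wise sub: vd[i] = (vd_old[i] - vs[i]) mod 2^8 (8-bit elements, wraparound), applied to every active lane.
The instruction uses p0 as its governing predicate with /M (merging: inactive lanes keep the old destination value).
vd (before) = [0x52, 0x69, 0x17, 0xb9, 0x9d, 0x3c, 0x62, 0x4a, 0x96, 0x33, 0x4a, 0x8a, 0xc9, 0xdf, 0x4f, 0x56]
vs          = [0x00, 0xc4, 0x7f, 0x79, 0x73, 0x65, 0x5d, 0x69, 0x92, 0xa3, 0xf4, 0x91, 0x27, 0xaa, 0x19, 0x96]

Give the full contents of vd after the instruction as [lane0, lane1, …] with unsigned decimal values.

lane count: 128 div 8 = 16
active while 7+j < 20, i.e. j ∈ [0,13) capped at 16 ⇒ 13
vd[0] sub(0x52,0x00) -> 0x52
vd[1] sub(0x69,0xc4) -> 0xa5
vd[2] sub(0x17,0x7f) -> 0x98
vd[3] sub(0xb9,0x79) -> 0x40
vd[4] sub(0x9d,0x73) -> 0x2a
vd[5] sub(0x3c,0x65) -> 0xd7
vd[6] sub(0x62,0x5d) -> 0x05
vd[7] sub(0x4a,0x69) -> 0xe1
vd[8] sub(0x96,0x92) -> 0x04
vd[9] sub(0x33,0xa3) -> 0x90
vd[10] sub(0x4a,0xf4) -> 0x56
vd[11] sub(0x8a,0x91) -> 0xf9
vd[12] sub(0xc9,0x27) -> 0xa2
vd[13] tail/keep -> 0xdf
vd[14] tail/keep -> 0x4f
vd[15] tail/keep -> 0x56

vd = [82, 165, 152, 64, 42, 215, 5, 225, 4, 144, 86, 249, 162, 223, 79, 86]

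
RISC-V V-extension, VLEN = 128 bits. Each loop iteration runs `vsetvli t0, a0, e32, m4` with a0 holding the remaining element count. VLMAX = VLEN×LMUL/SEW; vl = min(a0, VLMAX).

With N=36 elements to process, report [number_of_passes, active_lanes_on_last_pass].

VLMAX = (128 × 4) / 32 = 16 lanes
36 elements at 16/iter → 3 passes, remainder 4 on the last

[iterations, last_vl] = [3, 4]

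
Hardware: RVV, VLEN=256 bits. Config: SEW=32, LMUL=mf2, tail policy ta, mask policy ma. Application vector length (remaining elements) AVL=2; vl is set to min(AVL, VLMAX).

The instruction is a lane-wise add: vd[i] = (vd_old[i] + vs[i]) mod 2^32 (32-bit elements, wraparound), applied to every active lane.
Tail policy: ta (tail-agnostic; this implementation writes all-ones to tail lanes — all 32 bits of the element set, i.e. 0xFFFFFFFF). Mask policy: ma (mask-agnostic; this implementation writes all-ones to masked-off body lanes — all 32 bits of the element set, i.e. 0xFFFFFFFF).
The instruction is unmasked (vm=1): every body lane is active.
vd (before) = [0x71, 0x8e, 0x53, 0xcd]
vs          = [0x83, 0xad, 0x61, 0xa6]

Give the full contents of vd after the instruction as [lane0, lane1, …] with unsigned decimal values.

VLMAX = VLEN×LMUL/SEW = 256×1/2/32 = 4
vl ← min(2, 4) = 2
  i=0: add(0x71,0x83) → 244
  i=1: add(0x8e,0xad) → 315
  i=2: tail/ones → 4294967295
  i=3: tail/ones → 4294967295

vd = [244, 315, 4294967295, 4294967295]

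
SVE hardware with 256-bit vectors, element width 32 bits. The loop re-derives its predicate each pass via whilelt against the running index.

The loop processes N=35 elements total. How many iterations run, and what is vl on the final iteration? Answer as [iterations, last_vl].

register lanes = 256/32 = 8
N=35: ⌈35/8⌉ = 5 iters; last vl = 35 − 4×8 = 3

[iterations, last_vl] = [5, 3]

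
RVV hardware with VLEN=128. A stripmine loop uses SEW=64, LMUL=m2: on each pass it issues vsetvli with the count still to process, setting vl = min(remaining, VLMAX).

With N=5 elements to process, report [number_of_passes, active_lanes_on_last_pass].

[iterations, last_vl] = [2, 1]

lanes per group: 128·2/64 = 4
N=5: ⌈5/4⌉ = 2 iters; last vl = 5 − 1×4 = 1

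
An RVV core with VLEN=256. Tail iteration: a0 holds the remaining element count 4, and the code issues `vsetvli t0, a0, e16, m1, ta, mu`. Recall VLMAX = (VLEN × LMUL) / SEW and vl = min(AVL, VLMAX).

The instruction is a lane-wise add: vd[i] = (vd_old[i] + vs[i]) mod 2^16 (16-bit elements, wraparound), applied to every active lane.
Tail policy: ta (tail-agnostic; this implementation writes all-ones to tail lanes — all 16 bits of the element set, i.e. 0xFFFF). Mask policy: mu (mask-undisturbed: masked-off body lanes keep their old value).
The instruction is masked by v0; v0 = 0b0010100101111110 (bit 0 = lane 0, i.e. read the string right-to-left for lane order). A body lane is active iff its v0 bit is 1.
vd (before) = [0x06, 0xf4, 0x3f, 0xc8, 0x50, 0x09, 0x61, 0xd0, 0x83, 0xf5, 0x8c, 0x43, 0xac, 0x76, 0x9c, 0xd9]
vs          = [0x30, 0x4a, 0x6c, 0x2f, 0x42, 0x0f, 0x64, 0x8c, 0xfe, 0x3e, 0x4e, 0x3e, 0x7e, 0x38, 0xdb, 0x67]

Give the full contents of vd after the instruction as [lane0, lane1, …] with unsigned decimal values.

vd = [6, 318, 171, 247, 65535, 65535, 65535, 65535, 65535, 65535, 65535, 65535, 65535, 65535, 65535, 65535]

VLMAX = (256 × 1) / 16 = 16 lanes
vl ← min(4, 16) = 4
lane  0: mask-off/keep ⇒ 0x06
lane  1: add(0xf4,0x4a) ⇒ 0x13e
lane  2: add(0x3f,0x6c) ⇒ 0xab
lane  3: add(0xc8,0x2f) ⇒ 0xf7
lane  4: tail/ones ⇒ 0xffff
lane  5: tail/ones ⇒ 0xffff
lane  6: tail/ones ⇒ 0xffff
lane  7: tail/ones ⇒ 0xffff
lane  8: tail/ones ⇒ 0xffff
lane  9: tail/ones ⇒ 0xffff
lane 10: tail/ones ⇒ 0xffff
lane 11: tail/ones ⇒ 0xffff
lane 12: tail/ones ⇒ 0xffff
lane 13: tail/ones ⇒ 0xffff
lane 14: tail/ones ⇒ 0xffff
lane 15: tail/ones ⇒ 0xffff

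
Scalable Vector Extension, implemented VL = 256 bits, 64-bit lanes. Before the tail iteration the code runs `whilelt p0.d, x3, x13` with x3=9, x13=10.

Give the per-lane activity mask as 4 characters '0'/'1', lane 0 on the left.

predicate = 1000

register lanes = 256/64 = 4
whilelt: lane j active iff 9+j < 10 → j < 1 → 1 active
bits (lane 0 leftmost): 1000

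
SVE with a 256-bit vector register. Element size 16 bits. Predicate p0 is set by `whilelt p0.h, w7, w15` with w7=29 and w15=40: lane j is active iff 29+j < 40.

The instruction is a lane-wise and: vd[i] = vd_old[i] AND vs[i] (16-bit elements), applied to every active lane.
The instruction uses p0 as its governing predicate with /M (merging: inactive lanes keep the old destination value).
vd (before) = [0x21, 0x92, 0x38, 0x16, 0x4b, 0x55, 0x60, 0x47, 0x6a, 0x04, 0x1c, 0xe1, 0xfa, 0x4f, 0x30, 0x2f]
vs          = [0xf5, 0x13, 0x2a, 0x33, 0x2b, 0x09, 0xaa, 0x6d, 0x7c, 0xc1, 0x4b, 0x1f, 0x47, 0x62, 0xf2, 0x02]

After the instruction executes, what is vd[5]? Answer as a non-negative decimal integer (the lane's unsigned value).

register lanes = 256/16 = 16
p0[j] = (29+j < 40); true for j=0..10 → 11 lanes set
vd[0] and(0x21,0xf5) -> 0x21
vd[1] and(0x92,0x13) -> 0x12
vd[2] and(0x38,0x2a) -> 0x28
vd[3] and(0x16,0x33) -> 0x12
vd[4] and(0x4b,0x2b) -> 0x0b
vd[5] and(0x55,0x09) -> 0x01
vd[6] and(0x60,0xaa) -> 0x20
vd[7] and(0x47,0x6d) -> 0x45
vd[8] and(0x6a,0x7c) -> 0x68
vd[9] and(0x04,0xc1) -> 0x00
vd[10] and(0x1c,0x4b) -> 0x08
vd[11] tail/keep -> 0xe1
vd[12] tail/keep -> 0xfa
vd[13] tail/keep -> 0x4f
vd[14] tail/keep -> 0x30
vd[15] tail/keep -> 0x2f

vd[5] = 1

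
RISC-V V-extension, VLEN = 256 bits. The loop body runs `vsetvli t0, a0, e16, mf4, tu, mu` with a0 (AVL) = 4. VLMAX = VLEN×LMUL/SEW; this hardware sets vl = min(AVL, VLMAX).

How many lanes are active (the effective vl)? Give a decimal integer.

vl = 4

VLMAX = (256 × 1/4) / 16 = 4 lanes
vl = min(AVL, VLMAX) = min(4, 4) = 4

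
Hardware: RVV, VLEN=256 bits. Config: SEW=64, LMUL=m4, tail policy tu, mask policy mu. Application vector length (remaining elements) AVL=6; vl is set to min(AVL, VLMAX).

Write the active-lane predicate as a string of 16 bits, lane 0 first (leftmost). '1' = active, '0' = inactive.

predicate = 1111110000000000

VLMAX = VLEN×LMUL/SEW = 256×4/64 = 16
vl ← min(6, 16) = 6
bits (lane 0 leftmost): 1111110000000000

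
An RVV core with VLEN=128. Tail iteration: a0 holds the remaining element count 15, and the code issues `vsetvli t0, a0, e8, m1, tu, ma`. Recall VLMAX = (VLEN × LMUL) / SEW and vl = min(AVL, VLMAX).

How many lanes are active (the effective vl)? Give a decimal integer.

lanes per group: 128·1/8 = 16
AVL=15 ≤ VLMAX=16, so vl = 15

vl = 15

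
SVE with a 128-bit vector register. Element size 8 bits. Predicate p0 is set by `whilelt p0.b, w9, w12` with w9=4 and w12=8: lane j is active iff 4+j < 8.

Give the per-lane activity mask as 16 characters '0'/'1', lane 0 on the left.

lane count: 128 div 8 = 16
whilelt: lane j active iff 4+j < 8 → j < 4 → 4 active
bits (lane 0 leftmost): 1111000000000000

predicate = 1111000000000000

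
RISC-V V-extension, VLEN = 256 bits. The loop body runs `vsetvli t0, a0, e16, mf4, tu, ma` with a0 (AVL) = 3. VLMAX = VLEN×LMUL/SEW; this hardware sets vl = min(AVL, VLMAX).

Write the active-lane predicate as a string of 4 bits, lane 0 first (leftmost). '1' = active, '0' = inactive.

VLMAX = VLEN×LMUL/SEW = 256×1/4/16 = 4
vl ← min(3, 4) = 3
bits (lane 0 leftmost): 1110

predicate = 1110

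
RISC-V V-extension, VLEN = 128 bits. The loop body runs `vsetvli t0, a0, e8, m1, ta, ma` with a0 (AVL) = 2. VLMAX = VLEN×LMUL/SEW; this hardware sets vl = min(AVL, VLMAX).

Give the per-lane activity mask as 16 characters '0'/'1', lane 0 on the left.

lanes per group: 128·1/8 = 16
vl ← min(2, 16) = 2
bits (lane 0 leftmost): 1100000000000000

predicate = 1100000000000000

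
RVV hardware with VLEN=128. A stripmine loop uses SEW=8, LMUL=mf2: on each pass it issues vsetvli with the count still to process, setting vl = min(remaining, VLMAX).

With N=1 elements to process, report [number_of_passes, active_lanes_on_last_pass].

[iterations, last_vl] = [1, 1]

lanes per group: 128·1/2/8 = 8
N=1: ⌈1/8⌉ = 1 iters; last vl = 1 − 0×8 = 1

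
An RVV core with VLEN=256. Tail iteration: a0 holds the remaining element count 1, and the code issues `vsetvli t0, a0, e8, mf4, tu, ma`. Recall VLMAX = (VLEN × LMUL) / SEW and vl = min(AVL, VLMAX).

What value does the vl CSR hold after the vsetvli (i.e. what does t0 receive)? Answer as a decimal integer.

vl = 1

lanes per group: 256·1/4/8 = 8
vl ← min(1, 8) = 1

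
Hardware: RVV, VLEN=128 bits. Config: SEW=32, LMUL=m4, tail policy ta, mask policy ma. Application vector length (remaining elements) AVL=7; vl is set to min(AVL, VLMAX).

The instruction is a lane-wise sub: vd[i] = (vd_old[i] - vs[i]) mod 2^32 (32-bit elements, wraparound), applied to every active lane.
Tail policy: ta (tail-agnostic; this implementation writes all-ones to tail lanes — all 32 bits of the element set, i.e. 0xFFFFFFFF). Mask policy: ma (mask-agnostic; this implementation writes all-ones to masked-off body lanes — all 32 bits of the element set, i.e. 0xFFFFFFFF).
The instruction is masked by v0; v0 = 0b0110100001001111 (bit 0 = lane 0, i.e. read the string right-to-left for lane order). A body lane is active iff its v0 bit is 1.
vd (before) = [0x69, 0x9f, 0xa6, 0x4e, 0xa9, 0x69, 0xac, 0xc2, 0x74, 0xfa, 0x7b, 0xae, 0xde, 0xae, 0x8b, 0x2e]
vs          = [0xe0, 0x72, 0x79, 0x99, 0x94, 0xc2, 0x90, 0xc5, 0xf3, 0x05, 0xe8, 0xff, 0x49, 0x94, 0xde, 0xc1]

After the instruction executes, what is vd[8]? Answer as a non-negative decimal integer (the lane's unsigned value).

lanes per group: 128·4/32 = 16
vl = min(AVL, VLMAX) = min(7, 16) = 7
lane  0: sub(0x69,0xe0) ⇒ 0xffffff89
lane  1: sub(0x9f,0x72) ⇒ 0x2d
lane  2: sub(0xa6,0x79) ⇒ 0x2d
lane  3: sub(0x4e,0x99) ⇒ 0xffffffb5
lane  4: mask-off/ones ⇒ 0xffffffff
lane  5: mask-off/ones ⇒ 0xffffffff
lane  6: sub(0xac,0x90) ⇒ 0x1c
lane  7: tail/ones ⇒ 0xffffffff
lane  8: tail/ones ⇒ 0xffffffff
lane  9: tail/ones ⇒ 0xffffffff
lane 10: tail/ones ⇒ 0xffffffff
lane 11: tail/ones ⇒ 0xffffffff
lane 12: tail/ones ⇒ 0xffffffff
lane 13: tail/ones ⇒ 0xffffffff
lane 14: tail/ones ⇒ 0xffffffff
lane 15: tail/ones ⇒ 0xffffffff

vd[8] = 4294967295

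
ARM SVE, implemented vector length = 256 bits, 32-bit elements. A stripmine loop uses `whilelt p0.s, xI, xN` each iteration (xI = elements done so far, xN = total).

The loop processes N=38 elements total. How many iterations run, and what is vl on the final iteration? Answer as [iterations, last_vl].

[iterations, last_vl] = [5, 6]

256-bit reg / 32-bit elem → 8 lanes
38 elements at 8/iter → 5 passes, remainder 6 on the last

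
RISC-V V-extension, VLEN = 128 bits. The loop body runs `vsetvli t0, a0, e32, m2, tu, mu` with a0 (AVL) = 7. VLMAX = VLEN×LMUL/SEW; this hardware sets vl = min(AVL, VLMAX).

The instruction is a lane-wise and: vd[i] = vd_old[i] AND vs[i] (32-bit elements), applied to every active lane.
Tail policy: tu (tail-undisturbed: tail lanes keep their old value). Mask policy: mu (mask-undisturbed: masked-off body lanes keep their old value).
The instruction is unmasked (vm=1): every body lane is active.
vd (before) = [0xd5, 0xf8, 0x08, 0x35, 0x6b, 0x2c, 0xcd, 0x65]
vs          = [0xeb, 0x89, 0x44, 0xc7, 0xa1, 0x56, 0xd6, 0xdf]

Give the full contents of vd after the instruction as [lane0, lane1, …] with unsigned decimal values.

lanes per group: 128·2/32 = 8
vl = min(AVL, VLMAX) = min(7, 8) = 7
lane  0: and(0xd5,0xeb) ⇒ 0xc1
lane  1: and(0xf8,0x89) ⇒ 0x88
lane  2: and(0x08,0x44) ⇒ 0x00
lane  3: and(0x35,0xc7) ⇒ 0x05
lane  4: and(0x6b,0xa1) ⇒ 0x21
lane  5: and(0x2c,0x56) ⇒ 0x04
lane  6: and(0xcd,0xd6) ⇒ 0xc4
lane  7: tail/keep ⇒ 0x65

vd = [193, 136, 0, 5, 33, 4, 196, 101]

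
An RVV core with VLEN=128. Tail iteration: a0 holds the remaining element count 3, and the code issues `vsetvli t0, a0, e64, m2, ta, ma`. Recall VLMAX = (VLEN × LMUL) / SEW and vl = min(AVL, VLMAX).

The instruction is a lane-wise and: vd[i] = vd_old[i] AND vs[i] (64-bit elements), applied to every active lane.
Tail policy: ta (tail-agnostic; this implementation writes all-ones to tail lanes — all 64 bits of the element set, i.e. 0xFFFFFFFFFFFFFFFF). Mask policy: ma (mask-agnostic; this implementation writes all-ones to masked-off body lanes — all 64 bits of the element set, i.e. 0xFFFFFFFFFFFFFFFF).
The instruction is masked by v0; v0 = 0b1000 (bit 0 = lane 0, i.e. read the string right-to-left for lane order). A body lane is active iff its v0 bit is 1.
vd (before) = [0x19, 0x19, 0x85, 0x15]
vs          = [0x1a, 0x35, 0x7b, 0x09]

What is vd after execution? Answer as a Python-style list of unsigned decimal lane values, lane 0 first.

VLMAX = (128 × 2) / 64 = 4 lanes
vl = min(AVL, VLMAX) = min(3, 4) = 3
lane  0: mask-off/ones ⇒ 0xffffffffffffffff
lane  1: mask-off/ones ⇒ 0xffffffffffffffff
lane  2: mask-off/ones ⇒ 0xffffffffffffffff
lane  3: tail/ones ⇒ 0xffffffffffffffff

vd = [18446744073709551615, 18446744073709551615, 18446744073709551615, 18446744073709551615]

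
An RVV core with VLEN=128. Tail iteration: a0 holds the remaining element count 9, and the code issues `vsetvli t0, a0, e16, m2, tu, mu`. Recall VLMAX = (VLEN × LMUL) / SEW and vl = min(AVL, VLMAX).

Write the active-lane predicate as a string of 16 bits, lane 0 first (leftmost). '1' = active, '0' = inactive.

predicate = 1111111110000000

lanes per group: 128·2/16 = 16
AVL=9 ≤ VLMAX=16, so vl = 9
bits (lane 0 leftmost): 1111111110000000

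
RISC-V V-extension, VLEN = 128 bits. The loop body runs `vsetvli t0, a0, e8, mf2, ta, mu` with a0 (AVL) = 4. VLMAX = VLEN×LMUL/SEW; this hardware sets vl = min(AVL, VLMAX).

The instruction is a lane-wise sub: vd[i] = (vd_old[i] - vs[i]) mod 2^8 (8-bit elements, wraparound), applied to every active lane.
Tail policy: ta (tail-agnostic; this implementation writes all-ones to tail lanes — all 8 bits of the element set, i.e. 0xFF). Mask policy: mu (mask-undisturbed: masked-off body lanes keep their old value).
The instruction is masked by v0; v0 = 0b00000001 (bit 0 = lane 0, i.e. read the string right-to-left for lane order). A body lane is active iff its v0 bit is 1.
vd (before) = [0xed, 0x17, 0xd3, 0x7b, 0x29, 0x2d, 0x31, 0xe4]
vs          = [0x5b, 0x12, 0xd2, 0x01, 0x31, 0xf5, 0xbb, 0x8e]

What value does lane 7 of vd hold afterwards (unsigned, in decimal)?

VLMAX = VLEN×LMUL/SEW = 128×1/2/8 = 8
vl ← min(4, 8) = 4
vd[0] sub(0xed,0x5b) -> 0x92
vd[1] mask-off/keep -> 0x17
vd[2] mask-off/keep -> 0xd3
vd[3] mask-off/keep -> 0x7b
vd[4] tail/ones -> 0xff
vd[5] tail/ones -> 0xff
vd[6] tail/ones -> 0xff
vd[7] tail/ones -> 0xff

vd[7] = 255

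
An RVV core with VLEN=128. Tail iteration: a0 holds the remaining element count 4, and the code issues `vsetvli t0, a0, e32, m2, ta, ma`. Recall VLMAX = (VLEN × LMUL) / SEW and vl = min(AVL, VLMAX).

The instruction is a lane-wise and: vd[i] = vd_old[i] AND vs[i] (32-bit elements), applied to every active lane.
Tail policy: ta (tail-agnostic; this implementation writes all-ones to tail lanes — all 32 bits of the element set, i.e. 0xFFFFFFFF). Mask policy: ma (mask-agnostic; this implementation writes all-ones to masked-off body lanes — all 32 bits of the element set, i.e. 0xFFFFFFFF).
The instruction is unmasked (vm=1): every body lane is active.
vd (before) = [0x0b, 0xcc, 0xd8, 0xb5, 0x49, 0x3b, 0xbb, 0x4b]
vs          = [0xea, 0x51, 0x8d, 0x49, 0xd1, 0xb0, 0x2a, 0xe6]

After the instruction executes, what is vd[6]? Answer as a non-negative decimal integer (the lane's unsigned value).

vd[6] = 4294967295

VLMAX = VLEN×LMUL/SEW = 128×2/32 = 8
vl ← min(4, 8) = 4
[0] and(0x0b,0xea) = 0x0a
[1] and(0xcc,0x51) = 0x40
[2] and(0xd8,0x8d) = 0x88
[3] and(0xb5,0x49) = 0x01
[4] tail/ones = 0xffffffff
[5] tail/ones = 0xffffffff
[6] tail/ones = 0xffffffff
[7] tail/ones = 0xffffffff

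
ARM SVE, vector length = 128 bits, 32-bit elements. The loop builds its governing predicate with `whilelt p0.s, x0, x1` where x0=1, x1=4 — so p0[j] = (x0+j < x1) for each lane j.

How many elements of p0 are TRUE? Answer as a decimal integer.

register lanes = 128/32 = 4
active while 1+j < 4, i.e. j ∈ [0,3) capped at 4 ⇒ 3

vl = 3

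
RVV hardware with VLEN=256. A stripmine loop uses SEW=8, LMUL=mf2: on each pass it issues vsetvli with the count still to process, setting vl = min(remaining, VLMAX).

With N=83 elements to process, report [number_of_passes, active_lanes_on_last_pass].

lanes per group: 256·1/2/8 = 16
83 elements at 16/iter → 6 passes, remainder 3 on the last

[iterations, last_vl] = [6, 3]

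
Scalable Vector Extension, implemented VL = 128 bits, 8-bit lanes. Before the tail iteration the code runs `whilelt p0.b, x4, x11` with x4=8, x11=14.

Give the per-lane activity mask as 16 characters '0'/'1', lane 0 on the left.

predicate = 1111110000000000

128-bit reg / 8-bit elem → 16 lanes
active while 8+j < 14, i.e. j ∈ [0,6) capped at 16 ⇒ 6
bits (lane 0 leftmost): 1111110000000000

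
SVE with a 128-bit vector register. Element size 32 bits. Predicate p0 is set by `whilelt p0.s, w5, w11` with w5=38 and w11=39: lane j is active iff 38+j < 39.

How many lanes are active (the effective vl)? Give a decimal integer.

register lanes = 128/32 = 4
p0[j] = (38+j < 39); true for j=0..0 → 1 lanes set

vl = 1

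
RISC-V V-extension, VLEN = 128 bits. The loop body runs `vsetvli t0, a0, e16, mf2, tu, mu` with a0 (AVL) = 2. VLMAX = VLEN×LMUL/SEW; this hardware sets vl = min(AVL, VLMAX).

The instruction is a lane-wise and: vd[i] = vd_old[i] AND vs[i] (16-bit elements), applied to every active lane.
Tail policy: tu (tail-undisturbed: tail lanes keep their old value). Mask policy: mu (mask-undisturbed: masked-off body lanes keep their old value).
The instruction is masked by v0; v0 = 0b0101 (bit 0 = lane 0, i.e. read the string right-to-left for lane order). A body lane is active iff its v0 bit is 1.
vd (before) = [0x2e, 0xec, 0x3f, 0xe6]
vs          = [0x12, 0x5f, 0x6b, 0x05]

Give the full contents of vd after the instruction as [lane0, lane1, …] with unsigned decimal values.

VLMAX = (128 × 1/2) / 16 = 4 lanes
vl ← min(2, 4) = 2
  i=0: and(0x2e,0x12) → 2
  i=1: mask-off/keep → 236
  i=2: tail/keep → 63
  i=3: tail/keep → 230

vd = [2, 236, 63, 230]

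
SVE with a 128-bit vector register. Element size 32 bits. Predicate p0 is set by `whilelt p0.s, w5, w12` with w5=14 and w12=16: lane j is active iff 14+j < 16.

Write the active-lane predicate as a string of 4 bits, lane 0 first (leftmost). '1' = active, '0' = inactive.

128-bit reg / 32-bit elem → 4 lanes
p0[j] = (14+j < 16); true for j=0..1 → 2 lanes set
bits (lane 0 leftmost): 1100

predicate = 1100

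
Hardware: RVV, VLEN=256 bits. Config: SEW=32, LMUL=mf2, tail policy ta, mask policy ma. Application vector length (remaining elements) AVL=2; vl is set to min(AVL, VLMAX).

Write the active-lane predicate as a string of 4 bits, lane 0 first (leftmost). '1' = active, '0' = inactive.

lanes per group: 256·1/2/32 = 4
vl ← min(2, 4) = 2
bits (lane 0 leftmost): 1100

predicate = 1100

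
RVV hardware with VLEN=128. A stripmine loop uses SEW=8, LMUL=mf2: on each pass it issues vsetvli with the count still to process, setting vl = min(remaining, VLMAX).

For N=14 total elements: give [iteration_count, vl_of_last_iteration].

[iterations, last_vl] = [2, 6]

VLMAX = VLEN×LMUL/SEW = 128×1/2/8 = 8
14 elements at 8/iter → 2 passes, remainder 6 on the last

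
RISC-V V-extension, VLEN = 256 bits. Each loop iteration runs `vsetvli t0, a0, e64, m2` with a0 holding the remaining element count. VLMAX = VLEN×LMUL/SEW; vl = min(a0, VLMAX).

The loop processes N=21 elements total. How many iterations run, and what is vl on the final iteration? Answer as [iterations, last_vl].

VLMAX = VLEN×LMUL/SEW = 256×2/64 = 8
21 elements at 8/iter → 3 passes, remainder 5 on the last

[iterations, last_vl] = [3, 5]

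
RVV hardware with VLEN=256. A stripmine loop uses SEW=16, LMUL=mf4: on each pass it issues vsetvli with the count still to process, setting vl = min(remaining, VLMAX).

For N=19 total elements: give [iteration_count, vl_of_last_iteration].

lanes per group: 256·1/4/16 = 4
19 elements at 4/iter → 5 passes, remainder 3 on the last

[iterations, last_vl] = [5, 3]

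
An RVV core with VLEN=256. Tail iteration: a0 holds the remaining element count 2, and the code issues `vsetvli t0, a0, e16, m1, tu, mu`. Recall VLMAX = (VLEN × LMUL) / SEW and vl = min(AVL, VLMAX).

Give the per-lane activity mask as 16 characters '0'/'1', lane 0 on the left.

predicate = 1100000000000000

VLMAX = VLEN×LMUL/SEW = 256×1/16 = 16
vl ← min(2, 16) = 2
bits (lane 0 leftmost): 1100000000000000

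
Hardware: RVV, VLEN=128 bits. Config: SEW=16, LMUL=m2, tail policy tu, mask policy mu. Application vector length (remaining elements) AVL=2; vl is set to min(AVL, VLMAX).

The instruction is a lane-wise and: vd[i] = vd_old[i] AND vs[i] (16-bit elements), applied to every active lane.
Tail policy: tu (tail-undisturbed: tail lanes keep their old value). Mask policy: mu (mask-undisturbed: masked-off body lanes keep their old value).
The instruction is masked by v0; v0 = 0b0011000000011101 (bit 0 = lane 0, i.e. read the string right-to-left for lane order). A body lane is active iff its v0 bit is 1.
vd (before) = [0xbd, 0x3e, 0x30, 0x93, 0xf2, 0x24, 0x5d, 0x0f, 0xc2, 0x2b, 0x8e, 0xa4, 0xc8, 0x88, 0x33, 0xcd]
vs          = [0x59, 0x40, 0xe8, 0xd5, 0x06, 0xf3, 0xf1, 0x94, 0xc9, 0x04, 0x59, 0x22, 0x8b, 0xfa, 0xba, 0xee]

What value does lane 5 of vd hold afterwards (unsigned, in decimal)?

vd[5] = 36

VLMAX = (128 × 2) / 16 = 16 lanes
vl = min(AVL, VLMAX) = min(2, 16) = 2
vd[0] and(0xbd,0x59) -> 0x19
vd[1] mask-off/keep -> 0x3e
vd[2] tail/keep -> 0x30
vd[3] tail/keep -> 0x93
vd[4] tail/keep -> 0xf2
vd[5] tail/keep -> 0x24
vd[6] tail/keep -> 0x5d
vd[7] tail/keep -> 0x0f
vd[8] tail/keep -> 0xc2
vd[9] tail/keep -> 0x2b
vd[10] tail/keep -> 0x8e
vd[11] tail/keep -> 0xa4
vd[12] tail/keep -> 0xc8
vd[13] tail/keep -> 0x88
vd[14] tail/keep -> 0x33
vd[15] tail/keep -> 0xcd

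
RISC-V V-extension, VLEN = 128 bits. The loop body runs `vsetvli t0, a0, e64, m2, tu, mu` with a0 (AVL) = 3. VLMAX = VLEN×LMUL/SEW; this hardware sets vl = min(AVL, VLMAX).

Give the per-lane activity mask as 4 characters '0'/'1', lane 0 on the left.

lanes per group: 128·2/64 = 4
vl = min(AVL, VLMAX) = min(3, 4) = 3
bits (lane 0 leftmost): 1110

predicate = 1110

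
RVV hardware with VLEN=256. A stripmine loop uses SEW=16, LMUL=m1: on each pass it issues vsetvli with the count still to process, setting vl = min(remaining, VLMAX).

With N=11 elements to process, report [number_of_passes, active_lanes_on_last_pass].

[iterations, last_vl] = [1, 11]

lanes per group: 256·1/16 = 16
N=11: ⌈11/16⌉ = 1 iters; last vl = 11 − 0×16 = 11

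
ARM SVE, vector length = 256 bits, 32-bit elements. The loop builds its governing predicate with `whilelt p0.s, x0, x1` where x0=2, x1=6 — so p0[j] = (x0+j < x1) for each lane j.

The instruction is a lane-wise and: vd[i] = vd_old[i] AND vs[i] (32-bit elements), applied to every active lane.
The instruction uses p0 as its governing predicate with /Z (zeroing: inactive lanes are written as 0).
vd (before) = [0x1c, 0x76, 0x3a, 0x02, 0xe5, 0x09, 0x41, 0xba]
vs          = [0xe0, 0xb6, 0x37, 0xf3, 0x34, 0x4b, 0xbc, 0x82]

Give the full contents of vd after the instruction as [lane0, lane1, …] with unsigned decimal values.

vd = [0, 54, 50, 2, 0, 0, 0, 0]

register lanes = 256/32 = 8
active while 2+j < 6, i.e. j ∈ [0,4) capped at 8 ⇒ 4
  i=0: and(0x1c,0xe0) → 0
  i=1: and(0x76,0xb6) → 54
  i=2: and(0x3a,0x37) → 50
  i=3: and(0x02,0xf3) → 2
  i=4: tail/zero → 0
  i=5: tail/zero → 0
  i=6: tail/zero → 0
  i=7: tail/zero → 0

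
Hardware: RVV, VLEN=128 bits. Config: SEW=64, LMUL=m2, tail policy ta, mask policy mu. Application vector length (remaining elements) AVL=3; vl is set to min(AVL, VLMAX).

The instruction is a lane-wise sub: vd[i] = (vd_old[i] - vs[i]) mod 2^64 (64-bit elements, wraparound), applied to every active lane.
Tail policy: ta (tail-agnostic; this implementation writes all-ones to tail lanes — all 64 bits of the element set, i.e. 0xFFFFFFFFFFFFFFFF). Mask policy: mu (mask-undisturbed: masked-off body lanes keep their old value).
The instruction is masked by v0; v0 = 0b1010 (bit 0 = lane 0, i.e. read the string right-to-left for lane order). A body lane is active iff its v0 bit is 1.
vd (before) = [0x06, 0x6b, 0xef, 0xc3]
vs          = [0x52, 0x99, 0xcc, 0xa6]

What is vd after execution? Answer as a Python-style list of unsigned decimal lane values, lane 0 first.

VLMAX = VLEN×LMUL/SEW = 128×2/64 = 4
vl ← min(3, 4) = 3
[0] mask-off/keep = 0x06
[1] sub(0x6b,0x99) = 0xffffffffffffffd2
[2] mask-off/keep = 0xef
[3] tail/ones = 0xffffffffffffffff

vd = [6, 18446744073709551570, 239, 18446744073709551615]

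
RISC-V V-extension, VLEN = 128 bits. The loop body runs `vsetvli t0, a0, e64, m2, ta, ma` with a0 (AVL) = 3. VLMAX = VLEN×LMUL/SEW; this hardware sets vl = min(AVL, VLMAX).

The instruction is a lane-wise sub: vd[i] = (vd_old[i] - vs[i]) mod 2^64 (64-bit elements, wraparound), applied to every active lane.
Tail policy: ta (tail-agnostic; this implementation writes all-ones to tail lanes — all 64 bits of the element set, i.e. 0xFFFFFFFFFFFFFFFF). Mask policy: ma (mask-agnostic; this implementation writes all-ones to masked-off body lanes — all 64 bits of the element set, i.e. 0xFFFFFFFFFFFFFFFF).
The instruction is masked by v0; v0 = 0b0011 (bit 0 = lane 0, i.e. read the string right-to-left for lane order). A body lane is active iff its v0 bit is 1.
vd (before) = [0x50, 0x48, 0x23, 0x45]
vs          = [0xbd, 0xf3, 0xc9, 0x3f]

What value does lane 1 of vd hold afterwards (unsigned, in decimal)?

lanes per group: 128·2/64 = 4
vl = min(AVL, VLMAX) = min(3, 4) = 3
vd[0] sub(0x50,0xbd) -> 0xffffffffffffff93
vd[1] sub(0x48,0xf3) -> 0xffffffffffffff55
vd[2] mask-off/ones -> 0xffffffffffffffff
vd[3] tail/ones -> 0xffffffffffffffff

vd[1] = 18446744073709551445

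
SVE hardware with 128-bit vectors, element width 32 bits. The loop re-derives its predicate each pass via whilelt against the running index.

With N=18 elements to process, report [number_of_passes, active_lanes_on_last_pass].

register lanes = 128/32 = 4
iterations = ceil(18/4) = 5; final-pass vl = 2

[iterations, last_vl] = [5, 2]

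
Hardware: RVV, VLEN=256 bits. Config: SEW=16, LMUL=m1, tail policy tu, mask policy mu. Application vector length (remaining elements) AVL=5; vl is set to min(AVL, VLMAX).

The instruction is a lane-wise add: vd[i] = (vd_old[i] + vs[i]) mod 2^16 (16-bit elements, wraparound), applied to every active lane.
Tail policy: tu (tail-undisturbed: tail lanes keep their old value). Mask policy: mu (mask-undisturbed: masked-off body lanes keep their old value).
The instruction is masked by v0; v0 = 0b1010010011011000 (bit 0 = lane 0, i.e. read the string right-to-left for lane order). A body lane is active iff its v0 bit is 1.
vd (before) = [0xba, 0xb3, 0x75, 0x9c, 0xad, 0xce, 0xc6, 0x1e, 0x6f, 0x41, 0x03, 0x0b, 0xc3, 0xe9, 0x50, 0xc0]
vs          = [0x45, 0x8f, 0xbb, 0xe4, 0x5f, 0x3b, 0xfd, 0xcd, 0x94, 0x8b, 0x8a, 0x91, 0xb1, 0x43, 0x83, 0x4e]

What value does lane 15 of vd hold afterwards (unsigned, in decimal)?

VLMAX = (256 × 1) / 16 = 16 lanes
vl ← min(5, 16) = 5
lane  0: mask-off/keep ⇒ 0xba
lane  1: mask-off/keep ⇒ 0xb3
lane  2: mask-off/keep ⇒ 0x75
lane  3: add(0x9c,0xe4) ⇒ 0x180
lane  4: add(0xad,0x5f) ⇒ 0x10c
lane  5: tail/keep ⇒ 0xce
lane  6: tail/keep ⇒ 0xc6
lane  7: tail/keep ⇒ 0x1e
lane  8: tail/keep ⇒ 0x6f
lane  9: tail/keep ⇒ 0x41
lane 10: tail/keep ⇒ 0x03
lane 11: tail/keep ⇒ 0x0b
lane 12: tail/keep ⇒ 0xc3
lane 13: tail/keep ⇒ 0xe9
lane 14: tail/keep ⇒ 0x50
lane 15: tail/keep ⇒ 0xc0

vd[15] = 192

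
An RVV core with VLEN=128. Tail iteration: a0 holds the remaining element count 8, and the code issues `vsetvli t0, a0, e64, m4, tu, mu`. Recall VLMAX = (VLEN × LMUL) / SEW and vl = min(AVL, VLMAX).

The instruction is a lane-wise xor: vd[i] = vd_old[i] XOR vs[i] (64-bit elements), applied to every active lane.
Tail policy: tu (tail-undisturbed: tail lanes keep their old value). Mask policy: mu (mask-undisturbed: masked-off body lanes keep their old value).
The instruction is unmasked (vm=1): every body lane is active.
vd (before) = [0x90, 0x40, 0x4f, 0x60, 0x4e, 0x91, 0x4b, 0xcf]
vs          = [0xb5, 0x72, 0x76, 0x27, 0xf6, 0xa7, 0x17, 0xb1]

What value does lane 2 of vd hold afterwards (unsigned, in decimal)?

lanes per group: 128·4/64 = 8
vl ← min(8, 8) = 8
vd[0] xor(0x90,0xb5) -> 0x25
vd[1] xor(0x40,0x72) -> 0x32
vd[2] xor(0x4f,0x76) -> 0x39
vd[3] xor(0x60,0x27) -> 0x47
vd[4] xor(0x4e,0xf6) -> 0xb8
vd[5] xor(0x91,0xa7) -> 0x36
vd[6] xor(0x4b,0x17) -> 0x5c
vd[7] xor(0xcf,0xb1) -> 0x7e

vd[2] = 57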